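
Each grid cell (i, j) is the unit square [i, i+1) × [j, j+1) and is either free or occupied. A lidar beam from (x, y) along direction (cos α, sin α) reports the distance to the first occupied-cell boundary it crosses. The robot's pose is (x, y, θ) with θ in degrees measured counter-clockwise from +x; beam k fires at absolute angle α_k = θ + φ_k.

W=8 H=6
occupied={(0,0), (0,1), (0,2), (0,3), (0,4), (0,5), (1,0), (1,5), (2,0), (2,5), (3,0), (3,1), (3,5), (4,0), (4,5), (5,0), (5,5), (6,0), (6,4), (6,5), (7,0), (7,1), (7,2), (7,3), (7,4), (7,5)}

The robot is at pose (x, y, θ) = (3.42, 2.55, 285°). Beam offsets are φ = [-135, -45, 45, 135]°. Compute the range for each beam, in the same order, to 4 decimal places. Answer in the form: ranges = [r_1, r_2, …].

beam 1: φ=-135°, α=150°
  direction (-0.8660, 0.5000); cell (3,2); t to first gridline: x 0.4850, y 0.9000 (then +1.1547 / +2.0000)
    (2,2) via x @ 0.4850
    (2,3) via y @ 0.9000
    (1,3) via x @ 1.6397
    (0,3) via x @ 2.7944  # hit
  → r_1 = 2.7944
beam 2: φ=-45°, α=240°
  direction (-0.5000, -0.8660); cell (3,2); t to first gridline: x 0.8400, y 0.6351 (then +2.0000 / +1.1547)
    (3,1) via y @ 0.6351  # hit
  → r_2 = 0.6351
beam 3: φ=45°, α=330°
  direction (0.8660, -0.5000); cell (3,2); t to first gridline: x 0.6697, y 1.1000 (then +1.1547 / +2.0000)
    (4,2) via x @ 0.6697
    (4,1) via y @ 1.1000
    (5,1) via x @ 1.8244
    (6,1) via x @ 2.9791
    (6,0) via y @ 3.1000  # hit
  → r_3 = 3.1000
beam 4: φ=135°, α=60°
  direction (0.5000, 0.8660); cell (3,2); t to first gridline: x 1.1600, y 0.5196 (then +2.0000 / +1.1547)
    (3,3) via y @ 0.5196
    (4,3) via x @ 1.1600
    (4,4) via y @ 1.6743
    (4,5) via y @ 2.8290  # hit
  → r_4 = 2.8290

ranges = [2.7944, 0.6351, 3.1000, 2.8290]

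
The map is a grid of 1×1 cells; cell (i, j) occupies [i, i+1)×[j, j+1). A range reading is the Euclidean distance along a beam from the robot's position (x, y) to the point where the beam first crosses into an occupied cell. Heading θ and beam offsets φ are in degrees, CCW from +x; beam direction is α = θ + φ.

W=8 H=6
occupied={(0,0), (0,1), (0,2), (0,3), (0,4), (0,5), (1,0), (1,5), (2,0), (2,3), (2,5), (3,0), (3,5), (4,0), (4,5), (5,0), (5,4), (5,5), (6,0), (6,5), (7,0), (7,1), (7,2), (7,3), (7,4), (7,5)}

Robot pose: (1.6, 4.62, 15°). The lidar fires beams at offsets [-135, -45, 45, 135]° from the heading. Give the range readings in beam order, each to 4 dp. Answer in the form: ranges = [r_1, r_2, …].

ranges = [1.2000, 1.2400, 0.4388, 0.6928]

beam 1: φ=-135°, α=240°
  dir = (cos 240°, sin 240°) = (-0.5000, -0.8660); from cell (1,4)
  next x-line at t=1.2000, next y-line at t=0.7159; Δt_x=2.0000, Δt_y=1.1547
    y: enter (1,3) at t=0.7159
    x: enter (0,3) at t=1.2000 ← occupied
  → r_1 = 1.2000
beam 2: φ=-45°, α=330°
  dir = (cos 330°, sin 330°) = (0.8660, -0.5000); from cell (1,4)
  next x-line at t=0.4619, next y-line at t=1.2400; Δt_x=1.1547, Δt_y=2.0000
    x: enter (2,4) at t=0.4619
    y: enter (2,3) at t=1.2400 ← occupied
  → r_2 = 1.2400
beam 3: φ=45°, α=60°
  dir = (cos 60°, sin 60°) = (0.5000, 0.8660); from cell (1,4)
  next x-line at t=0.8000, next y-line at t=0.4388; Δt_x=2.0000, Δt_y=1.1547
    y: enter (1,5) at t=0.4388 ← occupied
  → r_3 = 0.4388
beam 4: φ=135°, α=150°
  dir = (cos 150°, sin 150°) = (-0.8660, 0.5000); from cell (1,4)
  next x-line at t=0.6928, next y-line at t=0.7600; Δt_x=1.1547, Δt_y=2.0000
    x: enter (0,4) at t=0.6928 ← occupied
  → r_4 = 0.6928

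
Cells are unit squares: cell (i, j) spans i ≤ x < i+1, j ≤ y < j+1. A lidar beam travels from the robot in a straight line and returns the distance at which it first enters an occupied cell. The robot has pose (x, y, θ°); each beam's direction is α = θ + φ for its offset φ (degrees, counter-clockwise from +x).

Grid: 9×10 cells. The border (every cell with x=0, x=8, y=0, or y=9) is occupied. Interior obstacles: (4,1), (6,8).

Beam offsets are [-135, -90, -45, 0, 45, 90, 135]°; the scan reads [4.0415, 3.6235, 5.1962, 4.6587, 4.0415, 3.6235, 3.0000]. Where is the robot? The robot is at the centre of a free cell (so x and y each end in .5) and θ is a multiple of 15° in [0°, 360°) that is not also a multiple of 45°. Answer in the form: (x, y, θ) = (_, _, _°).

Enumerate (i+0.5, j+0.5, θ) over the 54 free cells and 16 admissible headings. For each, cast all 7 beams and compare to the given ranges.
  (3.5, 8.5, 165°): beam 1 = 1.0000 ≠ 4.0415 ✗
  (2.5, 8.5, 210°): beam 1 = 0.5176 ≠ 4.0415 ✗
  (7.5, 5.5, 345°): beam 1 = 7.5056 ≠ 4.0415 ✗
  …
  (4.5, 5.5, 285°): r_1=4.0415, r_2=3.6235, r_3=5.1962, r_4=4.6587, r_5=4.0415, r_6=3.6235, r_7=3.0000 — all match ✓
Unique over the lattice → pose = (4.5, 5.5, 285°).

(x, y, θ) = (4.5, 5.5, 285°)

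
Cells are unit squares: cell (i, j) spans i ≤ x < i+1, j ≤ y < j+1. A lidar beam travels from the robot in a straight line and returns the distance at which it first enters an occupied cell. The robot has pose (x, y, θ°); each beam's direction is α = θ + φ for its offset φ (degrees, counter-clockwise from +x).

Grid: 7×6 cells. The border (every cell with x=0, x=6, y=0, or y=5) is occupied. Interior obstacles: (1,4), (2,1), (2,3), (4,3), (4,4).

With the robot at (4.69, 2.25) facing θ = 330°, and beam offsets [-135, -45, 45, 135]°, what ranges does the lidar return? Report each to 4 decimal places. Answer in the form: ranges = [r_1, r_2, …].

beam 1: φ=-135°, α=195°
  d=(-0.9659,-0.2588)  start (4,2)  tX=0.7143 tY=0.9659  stride 1/|dx|=1.0353 1/|dy|=3.8637
    cross x-line → (3,2), t=0.7143
    cross y-line → (3,1), t=0.9659
    cross x-line → (2,1), t=1.7496 (wall)
  → r_1 = 1.7496
beam 2: φ=-45°, α=285°
  d=(0.2588,-0.9659)  start (4,2)  tX=1.1977 tY=0.2588  stride 1/|dx|=3.8637 1/|dy|=1.0353
    cross y-line → (4,1), t=0.2588
    cross x-line → (5,1), t=1.1977
    cross y-line → (5,0), t=1.2941 (wall)
  → r_2 = 1.2941
beam 3: φ=45°, α=15°
  d=(0.9659,0.2588)  start (4,2)  tX=0.3209 tY=2.8978  stride 1/|dx|=1.0353 1/|dy|=3.8637
    cross x-line → (5,2), t=0.3209
    cross x-line → (6,2), t=1.3562 (wall)
  → r_3 = 1.3562
beam 4: φ=135°, α=105°
  d=(-0.2588,0.9659)  start (4,2)  tX=2.6660 tY=0.7765  stride 1/|dx|=3.8637 1/|dy|=1.0353
    cross y-line → (4,3), t=0.7765 (wall)
  → r_4 = 0.7765

ranges = [1.7496, 1.2941, 1.3562, 0.7765]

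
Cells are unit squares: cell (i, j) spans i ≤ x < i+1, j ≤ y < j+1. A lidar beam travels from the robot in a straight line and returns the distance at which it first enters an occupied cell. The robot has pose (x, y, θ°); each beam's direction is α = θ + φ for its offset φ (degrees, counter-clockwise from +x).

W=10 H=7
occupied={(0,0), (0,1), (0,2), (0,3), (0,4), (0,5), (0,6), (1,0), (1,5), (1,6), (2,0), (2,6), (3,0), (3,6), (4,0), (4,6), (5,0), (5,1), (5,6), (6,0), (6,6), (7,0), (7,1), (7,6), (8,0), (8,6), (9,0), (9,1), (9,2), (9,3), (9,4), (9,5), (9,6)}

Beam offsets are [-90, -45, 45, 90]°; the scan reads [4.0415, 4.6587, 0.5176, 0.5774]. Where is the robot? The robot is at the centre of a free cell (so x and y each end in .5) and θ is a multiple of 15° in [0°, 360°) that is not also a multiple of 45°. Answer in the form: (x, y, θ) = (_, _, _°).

(x, y, θ) = (5.5, 2.5, 210°)

The pose lattice has 37·16 = 592 candidates. Test each by forward raycasting.
  (8.5, 3.5, 345°): beam 1 = 1.9319 ≠ 4.0415 ✗
  (8.5, 1.5, 240°): beam 1 = 0.5774 ≠ 4.0415 ✗
  (8.5, 2.5, 195°): beam 1 = 3.6235 ≠ 4.0415 ✗
  (8.5, 3.5, 300°): beam 1 = 3.0000 ≠ 4.0415 ✗
  (8.5, 2.5, 30°): beam 1 = 1.0000 ≠ 4.0415 ✗
  …
  (5.5, 2.5, 210°): r_1=4.0415, r_2=4.6587, r_3=0.5176, r_4=0.5774 — all match ✓
Only this pose fits every beam.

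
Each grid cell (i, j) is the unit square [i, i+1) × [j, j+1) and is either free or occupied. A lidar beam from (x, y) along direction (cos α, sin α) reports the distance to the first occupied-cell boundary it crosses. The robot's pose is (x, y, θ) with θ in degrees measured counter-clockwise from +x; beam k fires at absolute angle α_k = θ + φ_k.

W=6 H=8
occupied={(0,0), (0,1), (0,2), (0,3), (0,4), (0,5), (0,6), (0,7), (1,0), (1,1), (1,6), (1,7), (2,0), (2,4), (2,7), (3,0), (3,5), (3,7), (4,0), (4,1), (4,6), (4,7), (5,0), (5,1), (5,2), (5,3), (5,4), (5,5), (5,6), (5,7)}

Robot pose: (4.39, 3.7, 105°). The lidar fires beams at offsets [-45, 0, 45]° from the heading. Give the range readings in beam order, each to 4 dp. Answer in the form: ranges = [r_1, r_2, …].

ranges = [1.2200, 1.5068, 1.6050]

beam 1: φ=-45°, α=60°
  direction (0.5000, 0.8660); cell (4,3); t to first gridline: x 1.2200, y 0.3464 (then +2.0000 / +1.1547)
    (4,4) via y @ 0.3464
    (5,4) via x @ 1.2200  # hit
  → r_1 = 1.2200
beam 2: φ=0°, α=105°
  direction (-0.2588, 0.9659); cell (4,3); t to first gridline: x 1.5068, y 0.3106 (then +3.8637 / +1.0353)
    (4,4) via y @ 0.3106
    (4,5) via y @ 1.3459
    (3,5) via x @ 1.5068  # hit
  → r_2 = 1.5068
beam 3: φ=45°, α=150°
  direction (-0.8660, 0.5000); cell (4,3); t to first gridline: x 0.4503, y 0.6000 (then +1.1547 / +2.0000)
    (3,3) via x @ 0.4503
    (3,4) via y @ 0.6000
    (2,4) via x @ 1.6050  # hit
  → r_3 = 1.6050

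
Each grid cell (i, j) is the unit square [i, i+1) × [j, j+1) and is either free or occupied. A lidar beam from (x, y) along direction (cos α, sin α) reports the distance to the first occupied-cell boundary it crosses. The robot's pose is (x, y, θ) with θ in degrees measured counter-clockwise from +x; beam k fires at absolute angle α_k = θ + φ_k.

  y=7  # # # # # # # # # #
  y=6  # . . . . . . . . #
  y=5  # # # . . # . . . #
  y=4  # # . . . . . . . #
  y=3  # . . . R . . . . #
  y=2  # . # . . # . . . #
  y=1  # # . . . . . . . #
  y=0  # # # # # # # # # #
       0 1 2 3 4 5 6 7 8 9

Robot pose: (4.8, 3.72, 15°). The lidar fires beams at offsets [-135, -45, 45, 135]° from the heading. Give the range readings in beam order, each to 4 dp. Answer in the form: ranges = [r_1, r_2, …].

ranges = [3.1408, 4.8497, 1.4780, 2.5600]

beam 1: φ=-135°, α=240°
  cosα=-0.5000 sinα=-0.8660 | (4,3) | tMaxX 1.6000 tMaxY 0.8314 | tΔX 2.0000 tΔY 1.1547
    t=0.8314 [y] (4,2)
    t=1.6000 [x] (3,2)
    t=1.9861 [y] (3,1)
    t=3.1408 [y] (3,0) — stop
  → r_1 = 3.1408
beam 2: φ=-45°, α=330°
  cosα=0.8660 sinα=-0.5000 | (4,3) | tMaxX 0.2309 tMaxY 1.4400 | tΔX 1.1547 tΔY 2.0000
    t=0.2309 [x] (5,3)
    t=1.3856 [x] (6,3)
    t=1.4400 [y] (6,2)
    t=2.5403 [x] (7,2)
    t=3.4400 [y] (7,1)
    t=3.6950 [x] (8,1)
    t=4.8497 [x] (9,1) — stop
  → r_2 = 4.8497
beam 3: φ=45°, α=60°
  cosα=0.5000 sinα=0.8660 | (4,3) | tMaxX 0.4000 tMaxY 0.3233 | tΔX 2.0000 tΔY 1.1547
    t=0.3233 [y] (4,4)
    t=0.4000 [x] (5,4)
    t=1.4780 [y] (5,5) — stop
  → r_3 = 1.4780
beam 4: φ=135°, α=150°
  cosα=-0.8660 sinα=0.5000 | (4,3) | tMaxX 0.9238 tMaxY 0.5600 | tΔX 1.1547 tΔY 2.0000
    t=0.5600 [y] (4,4)
    t=0.9238 [x] (3,4)
    t=2.0785 [x] (2,4)
    t=2.5600 [y] (2,5) — stop
  → r_4 = 2.5600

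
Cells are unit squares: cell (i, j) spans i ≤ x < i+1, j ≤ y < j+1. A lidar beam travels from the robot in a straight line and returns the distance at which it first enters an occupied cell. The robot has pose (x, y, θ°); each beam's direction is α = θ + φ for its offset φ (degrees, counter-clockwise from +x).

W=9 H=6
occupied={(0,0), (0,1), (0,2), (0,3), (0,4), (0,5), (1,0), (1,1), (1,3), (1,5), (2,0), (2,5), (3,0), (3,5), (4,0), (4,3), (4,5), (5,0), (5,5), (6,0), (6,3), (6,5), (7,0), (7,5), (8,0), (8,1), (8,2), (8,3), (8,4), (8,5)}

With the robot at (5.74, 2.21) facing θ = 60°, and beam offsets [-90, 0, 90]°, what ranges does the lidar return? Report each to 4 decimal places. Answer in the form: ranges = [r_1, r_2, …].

ranges = [2.4200, 0.9122, 1.5800]

beam 1: φ=-90°, α=330°
  d=(0.8660,-0.5000)  start (5,2)  tX=0.3002 tY=0.4200  stride 1/|dx|=1.1547 1/|dy|=2.0000
    cross x-line → (6,2), t=0.3002
    cross y-line → (6,1), t=0.4200
    cross x-line → (7,1), t=1.4549
    cross y-line → (7,0), t=2.4200 (wall)
  → r_1 = 2.4200
beam 2: φ=0°, α=60°
  d=(0.5000,0.8660)  start (5,2)  tX=0.5200 tY=0.9122  stride 1/|dx|=2.0000 1/|dy|=1.1547
    cross x-line → (6,2), t=0.5200
    cross y-line → (6,3), t=0.9122 (wall)
  → r_2 = 0.9122
beam 3: φ=90°, α=150°
  d=(-0.8660,0.5000)  start (5,2)  tX=0.8545 tY=1.5800  stride 1/|dx|=1.1547 1/|dy|=2.0000
    cross x-line → (4,2), t=0.8545
    cross y-line → (4,3), t=1.5800 (wall)
  → r_3 = 1.5800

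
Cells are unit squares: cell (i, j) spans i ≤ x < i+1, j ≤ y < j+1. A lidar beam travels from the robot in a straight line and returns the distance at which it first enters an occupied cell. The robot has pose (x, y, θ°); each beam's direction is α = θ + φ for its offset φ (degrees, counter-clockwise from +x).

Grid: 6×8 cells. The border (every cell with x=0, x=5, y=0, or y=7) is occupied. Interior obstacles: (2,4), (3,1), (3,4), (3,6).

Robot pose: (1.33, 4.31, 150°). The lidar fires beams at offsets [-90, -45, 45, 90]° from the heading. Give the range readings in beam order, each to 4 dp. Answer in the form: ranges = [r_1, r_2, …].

beam 1: φ=-90°, α=60°
  dir = (cos 60°, sin 60°) = (0.5000, 0.8660); from cell (1,4)
  next x-line at t=1.3400, next y-line at t=0.7967; Δt_x=2.0000, Δt_y=1.1547
    y: enter (1,5) at t=0.7967
    x: enter (2,5) at t=1.3400
    y: enter (2,6) at t=1.9514
    y: enter (2,7) at t=3.1061 ← occupied
  → r_1 = 3.1061
beam 2: φ=-45°, α=105°
  dir = (cos 105°, sin 105°) = (-0.2588, 0.9659); from cell (1,4)
  next x-line at t=1.2750, next y-line at t=0.7143; Δt_x=3.8637, Δt_y=1.0353
    y: enter (1,5) at t=0.7143
    x: enter (0,5) at t=1.2750 ← occupied
  → r_2 = 1.2750
beam 3: φ=45°, α=195°
  dir = (cos 195°, sin 195°) = (-0.9659, -0.2588); from cell (1,4)
  next x-line at t=0.3416, next y-line at t=1.1977; Δt_x=1.0353, Δt_y=3.8637
    x: enter (0,4) at t=0.3416 ← occupied
  → r_3 = 0.3416
beam 4: φ=90°, α=240°
  dir = (cos 240°, sin 240°) = (-0.5000, -0.8660); from cell (1,4)
  next x-line at t=0.6600, next y-line at t=0.3580; Δt_x=2.0000, Δt_y=1.1547
    y: enter (1,3) at t=0.3580
    x: enter (0,3) at t=0.6600 ← occupied
  → r_4 = 0.6600

ranges = [3.1061, 1.2750, 0.3416, 0.6600]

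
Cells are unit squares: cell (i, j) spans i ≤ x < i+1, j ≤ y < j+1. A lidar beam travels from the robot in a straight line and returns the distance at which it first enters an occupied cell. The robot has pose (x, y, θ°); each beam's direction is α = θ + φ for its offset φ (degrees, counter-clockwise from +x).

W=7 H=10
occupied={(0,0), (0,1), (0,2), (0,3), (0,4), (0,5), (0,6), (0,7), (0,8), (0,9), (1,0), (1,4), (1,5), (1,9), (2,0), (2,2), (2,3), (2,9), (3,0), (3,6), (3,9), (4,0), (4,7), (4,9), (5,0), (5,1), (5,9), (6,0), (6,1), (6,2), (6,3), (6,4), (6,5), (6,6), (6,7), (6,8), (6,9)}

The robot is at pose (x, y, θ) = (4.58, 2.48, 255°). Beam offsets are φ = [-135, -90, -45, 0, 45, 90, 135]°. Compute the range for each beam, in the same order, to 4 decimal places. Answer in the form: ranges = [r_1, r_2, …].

beam 1: φ=-135°, α=120°
  dir = (cos 120°, sin 120°) = (-0.5000, 0.8660); from cell (4,2)
  next x-line at t=1.1600, next y-line at t=0.6004; Δt_x=2.0000, Δt_y=1.1547
    y: enter (4,3) at t=0.6004
    x: enter (3,3) at t=1.1600
    y: enter (3,4) at t=1.7551
    y: enter (3,5) at t=2.9098
    x: enter (2,5) at t=3.1600
    y: enter (2,6) at t=4.0645
    x: enter (1,6) at t=5.1600
    y: enter (1,7) at t=5.2192
    y: enter (1,8) at t=6.3739
    x: enter (0,8) at t=7.1600 ← occupied
  → r_1 = 7.1600
beam 2: φ=-90°, α=165°
  dir = (cos 165°, sin 165°) = (-0.9659, 0.2588); from cell (4,2)
  next x-line at t=0.6005, next y-line at t=2.0091; Δt_x=1.0353, Δt_y=3.8637
    x: enter (3,2) at t=0.6005
    x: enter (2,2) at t=1.6357 ← occupied
  → r_2 = 1.6357
beam 3: φ=-45°, α=210°
  dir = (cos 210°, sin 210°) = (-0.8660, -0.5000); from cell (4,2)
  next x-line at t=0.6697, next y-line at t=0.9600; Δt_x=1.1547, Δt_y=2.0000
    x: enter (3,2) at t=0.6697
    y: enter (3,1) at t=0.9600
    x: enter (2,1) at t=1.8244
    y: enter (2,0) at t=2.9600 ← occupied
  → r_3 = 2.9600
beam 4: φ=0°, α=255°
  dir = (cos 255°, sin 255°) = (-0.2588, -0.9659); from cell (4,2)
  next x-line at t=2.2409, next y-line at t=0.4969; Δt_x=3.8637, Δt_y=1.0353
    y: enter (4,1) at t=0.4969
    y: enter (4,0) at t=1.5322 ← occupied
  → r_4 = 1.5322
beam 5: φ=45°, α=300°
  dir = (cos 300°, sin 300°) = (0.5000, -0.8660); from cell (4,2)
  next x-line at t=0.8400, next y-line at t=0.5543; Δt_x=2.0000, Δt_y=1.1547
    y: enter (4,1) at t=0.5543
    x: enter (5,1) at t=0.8400 ← occupied
  → r_5 = 0.8400
beam 6: φ=90°, α=345°
  dir = (cos 345°, sin 345°) = (0.9659, -0.2588); from cell (4,2)
  next x-line at t=0.4348, next y-line at t=1.8546; Δt_x=1.0353, Δt_y=3.8637
    x: enter (5,2) at t=0.4348
    x: enter (6,2) at t=1.4701 ← occupied
  → r_6 = 1.4701
beam 7: φ=135°, α=30°
  dir = (cos 30°, sin 30°) = (0.8660, 0.5000); from cell (4,2)
  next x-line at t=0.4850, next y-line at t=1.0400; Δt_x=1.1547, Δt_y=2.0000
    x: enter (5,2) at t=0.4850
    y: enter (5,3) at t=1.0400
    x: enter (6,3) at t=1.6397 ← occupied
  → r_7 = 1.6397

ranges = [7.1600, 1.6357, 2.9600, 1.5322, 0.8400, 1.4701, 1.6397]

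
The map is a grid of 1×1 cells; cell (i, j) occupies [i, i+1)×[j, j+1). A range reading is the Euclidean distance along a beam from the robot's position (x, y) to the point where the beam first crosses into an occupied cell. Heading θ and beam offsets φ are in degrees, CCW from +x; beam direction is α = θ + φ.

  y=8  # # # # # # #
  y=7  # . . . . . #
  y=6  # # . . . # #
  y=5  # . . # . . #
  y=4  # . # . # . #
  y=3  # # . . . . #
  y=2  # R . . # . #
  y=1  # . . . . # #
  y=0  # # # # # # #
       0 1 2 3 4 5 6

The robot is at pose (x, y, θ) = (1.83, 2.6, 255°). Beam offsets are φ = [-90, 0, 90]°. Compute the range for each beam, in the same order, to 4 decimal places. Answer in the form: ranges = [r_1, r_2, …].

ranges = [0.8593, 1.6564, 2.2465]

beam 1: φ=-90°, α=165°
  dir = (cos 165°, sin 165°) = (-0.9659, 0.2588); from cell (1,2)
  next x-line at t=0.8593, next y-line at t=1.5455; Δt_x=1.0353, Δt_y=3.8637
    x: enter (0,2) at t=0.8593 ← occupied
  → r_1 = 0.8593
beam 2: φ=0°, α=255°
  dir = (cos 255°, sin 255°) = (-0.2588, -0.9659); from cell (1,2)
  next x-line at t=3.2069, next y-line at t=0.6212; Δt_x=3.8637, Δt_y=1.0353
    y: enter (1,1) at t=0.6212
    y: enter (1,0) at t=1.6564 ← occupied
  → r_2 = 1.6564
beam 3: φ=90°, α=345°
  dir = (cos 345°, sin 345°) = (0.9659, -0.2588); from cell (1,2)
  next x-line at t=0.1760, next y-line at t=2.3182; Δt_x=1.0353, Δt_y=3.8637
    x: enter (2,2) at t=0.1760
    x: enter (3,2) at t=1.2113
    x: enter (4,2) at t=2.2465 ← occupied
  → r_3 = 2.2465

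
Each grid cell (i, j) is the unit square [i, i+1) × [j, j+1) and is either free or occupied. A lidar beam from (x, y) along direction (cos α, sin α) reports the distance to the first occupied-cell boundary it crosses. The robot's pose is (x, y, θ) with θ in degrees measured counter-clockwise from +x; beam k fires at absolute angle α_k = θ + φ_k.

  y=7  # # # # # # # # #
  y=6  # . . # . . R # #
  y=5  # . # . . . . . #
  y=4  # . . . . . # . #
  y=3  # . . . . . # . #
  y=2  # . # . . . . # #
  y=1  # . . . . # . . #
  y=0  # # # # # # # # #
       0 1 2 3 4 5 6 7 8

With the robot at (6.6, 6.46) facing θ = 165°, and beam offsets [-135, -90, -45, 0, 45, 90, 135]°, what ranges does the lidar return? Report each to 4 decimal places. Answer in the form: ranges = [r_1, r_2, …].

beam 1: φ=-135°, α=30°
  cosα=0.8660 sinα=0.5000 | (6,6) | tMaxX 0.4619 tMaxY 1.0800 | tΔX 1.1547 tΔY 2.0000
    t=0.4619 [x] (7,6) — stop
  → r_1 = 0.4619
beam 2: φ=-90°, α=75°
  cosα=0.2588 sinα=0.9659 | (6,6) | tMaxX 1.5455 tMaxY 0.5590 | tΔX 3.8637 tΔY 1.0353
    t=0.5590 [y] (6,7) — stop
  → r_2 = 0.5590
beam 3: φ=-45°, α=120°
  cosα=-0.5000 sinα=0.8660 | (6,6) | tMaxX 1.2000 tMaxY 0.6235 | tΔX 2.0000 tΔY 1.1547
    t=0.6235 [y] (6,7) — stop
  → r_3 = 0.6235
beam 4: φ=0°, α=165°
  cosα=-0.9659 sinα=0.2588 | (6,6) | tMaxX 0.6212 tMaxY 2.0864 | tΔX 1.0353 tΔY 3.8637
    t=0.6212 [x] (5,6)
    t=1.6564 [x] (4,6)
    t=2.0864 [y] (4,7) — stop
  → r_4 = 2.0864
beam 5: φ=45°, α=210°
  cosα=-0.8660 sinα=-0.5000 | (6,6) | tMaxX 0.6928 tMaxY 0.9200 | tΔX 1.1547 tΔY 2.0000
    t=0.6928 [x] (5,6)
    t=0.9200 [y] (5,5)
    t=1.8475 [x] (4,5)
    t=2.9200 [y] (4,4)
    t=3.0022 [x] (3,4)
    t=4.1569 [x] (2,4)
    t=4.9200 [y] (2,3)
    t=5.3116 [x] (1,3)
    t=6.4663 [x] (0,3) — stop
  → r_5 = 6.4663
beam 6: φ=90°, α=255°
  cosα=-0.2588 sinα=-0.9659 | (6,6) | tMaxX 2.3182 tMaxY 0.4762 | tΔX 3.8637 tΔY 1.0353
    t=0.4762 [y] (6,5)
    t=1.5115 [y] (6,4) — stop
  → r_6 = 1.5115
beam 7: φ=135°, α=300°
  cosα=0.5000 sinα=-0.8660 | (6,6) | tMaxX 0.8000 tMaxY 0.5312 | tΔX 2.0000 tΔY 1.1547
    t=0.5312 [y] (6,5)
    t=0.8000 [x] (7,5)
    t=1.6859 [y] (7,4)
    t=2.8000 [x] (8,4) — stop
  → r_7 = 2.8000

ranges = [0.4619, 0.5590, 0.6235, 2.0864, 6.4663, 1.5115, 2.8000]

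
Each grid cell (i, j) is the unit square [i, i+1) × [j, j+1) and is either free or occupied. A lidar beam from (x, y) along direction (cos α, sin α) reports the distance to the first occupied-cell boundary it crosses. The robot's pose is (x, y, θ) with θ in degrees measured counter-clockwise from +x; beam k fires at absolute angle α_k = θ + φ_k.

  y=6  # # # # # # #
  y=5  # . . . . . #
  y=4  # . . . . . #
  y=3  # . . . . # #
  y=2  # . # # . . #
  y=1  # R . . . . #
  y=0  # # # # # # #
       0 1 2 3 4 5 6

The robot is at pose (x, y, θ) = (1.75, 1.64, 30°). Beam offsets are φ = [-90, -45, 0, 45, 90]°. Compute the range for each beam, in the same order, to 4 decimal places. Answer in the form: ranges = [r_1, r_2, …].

ranges = [0.7390, 2.4728, 0.7200, 0.9659, 1.5000]

beam 1: φ=-90°, α=300°
  d=(0.5000,-0.8660)  start (1,1)  tX=0.5000 tY=0.7390  stride 1/|dx|=2.0000 1/|dy|=1.1547
    cross x-line → (2,1), t=0.5000
    cross y-line → (2,0), t=0.7390 (wall)
  → r_1 = 0.7390
beam 2: φ=-45°, α=345°
  d=(0.9659,-0.2588)  start (1,1)  tX=0.2588 tY=2.4728  stride 1/|dx|=1.0353 1/|dy|=3.8637
    cross x-line → (2,1), t=0.2588
    cross x-line → (3,1), t=1.2941
    cross x-line → (4,1), t=2.3294
    cross y-line → (4,0), t=2.4728 (wall)
  → r_2 = 2.4728
beam 3: φ=0°, α=30°
  d=(0.8660,0.5000)  start (1,1)  tX=0.2887 tY=0.7200  stride 1/|dx|=1.1547 1/|dy|=2.0000
    cross x-line → (2,1), t=0.2887
    cross y-line → (2,2), t=0.7200 (wall)
  → r_3 = 0.7200
beam 4: φ=45°, α=75°
  d=(0.2588,0.9659)  start (1,1)  tX=0.9659 tY=0.3727  stride 1/|dx|=3.8637 1/|dy|=1.0353
    cross y-line → (1,2), t=0.3727
    cross x-line → (2,2), t=0.9659 (wall)
  → r_4 = 0.9659
beam 5: φ=90°, α=120°
  d=(-0.5000,0.8660)  start (1,1)  tX=1.5000 tY=0.4157  stride 1/|dx|=2.0000 1/|dy|=1.1547
    cross y-line → (1,2), t=0.4157
    cross x-line → (0,2), t=1.5000 (wall)
  → r_5 = 1.5000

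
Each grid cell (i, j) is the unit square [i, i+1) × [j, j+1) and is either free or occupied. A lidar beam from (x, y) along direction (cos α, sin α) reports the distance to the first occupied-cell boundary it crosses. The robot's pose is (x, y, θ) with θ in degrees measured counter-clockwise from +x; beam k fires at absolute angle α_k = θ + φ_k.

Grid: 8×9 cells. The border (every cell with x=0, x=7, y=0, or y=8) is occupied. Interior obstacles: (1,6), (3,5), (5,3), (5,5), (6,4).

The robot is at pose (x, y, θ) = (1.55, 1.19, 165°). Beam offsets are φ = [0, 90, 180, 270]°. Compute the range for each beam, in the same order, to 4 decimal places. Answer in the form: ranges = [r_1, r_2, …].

ranges = [0.5694, 0.1967, 0.7341, 7.0502]

beam 1: φ=0°, α=165°
  cosα=-0.9659 sinα=0.2588 | (1,1) | tMaxX 0.5694 tMaxY 3.1296 | tΔX 1.0353 tΔY 3.8637
    t=0.5694 [x] (0,1) — stop
  → r_1 = 0.5694
beam 2: φ=90°, α=255°
  cosα=-0.2588 sinα=-0.9659 | (1,1) | tMaxX 2.1250 tMaxY 0.1967 | tΔX 3.8637 tΔY 1.0353
    t=0.1967 [y] (1,0) — stop
  → r_2 = 0.1967
beam 3: φ=180°, α=345°
  cosα=0.9659 sinα=-0.2588 | (1,1) | tMaxX 0.4659 tMaxY 0.7341 | tΔX 1.0353 tΔY 3.8637
    t=0.4659 [x] (2,1)
    t=0.7341 [y] (2,0) — stop
  → r_3 = 0.7341
beam 4: φ=270°, α=75°
  cosα=0.2588 sinα=0.9659 | (1,1) | tMaxX 1.7387 tMaxY 0.8386 | tΔX 3.8637 tΔY 1.0353
    t=0.8386 [y] (1,2)
    t=1.7387 [x] (2,2)
    t=1.8738 [y] (2,3)
    t=2.9091 [y] (2,4)
    t=3.9444 [y] (2,5)
    t=4.9797 [y] (2,6)
    t=5.6024 [x] (3,6)
    t=6.0150 [y] (3,7)
    t=7.0502 [y] (3,8) — stop
  → r_4 = 7.0502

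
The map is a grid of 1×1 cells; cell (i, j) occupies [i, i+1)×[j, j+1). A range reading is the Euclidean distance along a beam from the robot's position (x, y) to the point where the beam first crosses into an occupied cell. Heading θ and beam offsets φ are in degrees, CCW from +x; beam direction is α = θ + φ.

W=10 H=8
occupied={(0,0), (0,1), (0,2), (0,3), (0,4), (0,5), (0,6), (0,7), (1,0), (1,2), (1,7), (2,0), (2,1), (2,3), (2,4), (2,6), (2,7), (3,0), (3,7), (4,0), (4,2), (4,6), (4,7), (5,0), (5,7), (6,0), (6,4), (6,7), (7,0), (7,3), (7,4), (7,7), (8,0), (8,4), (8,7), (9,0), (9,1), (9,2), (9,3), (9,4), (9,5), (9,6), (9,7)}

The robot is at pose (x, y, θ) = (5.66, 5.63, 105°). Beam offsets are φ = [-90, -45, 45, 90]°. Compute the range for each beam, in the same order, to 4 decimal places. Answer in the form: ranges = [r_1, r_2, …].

ranges = [3.4578, 1.5819, 0.7621, 2.7538]

beam 1: φ=-90°, α=15°
  dir = (cos 15°, sin 15°) = (0.9659, 0.2588); from cell (5,5)
  next x-line at t=0.3520, next y-line at t=1.4296; Δt_x=1.0353, Δt_y=3.8637
    x: enter (6,5) at t=0.3520
    x: enter (7,5) at t=1.3873
    y: enter (7,6) at t=1.4296
    x: enter (8,6) at t=2.4225
    x: enter (9,6) at t=3.4578 ← occupied
  → r_1 = 3.4578
beam 2: φ=-45°, α=60°
  dir = (cos 60°, sin 60°) = (0.5000, 0.8660); from cell (5,5)
  next x-line at t=0.6800, next y-line at t=0.4272; Δt_x=2.0000, Δt_y=1.1547
    y: enter (5,6) at t=0.4272
    x: enter (6,6) at t=0.6800
    y: enter (6,7) at t=1.5819 ← occupied
  → r_2 = 1.5819
beam 3: φ=45°, α=150°
  dir = (cos 150°, sin 150°) = (-0.8660, 0.5000); from cell (5,5)
  next x-line at t=0.7621, next y-line at t=0.7400; Δt_x=1.1547, Δt_y=2.0000
    y: enter (5,6) at t=0.7400
    x: enter (4,6) at t=0.7621 ← occupied
  → r_3 = 0.7621
beam 4: φ=90°, α=195°
  dir = (cos 195°, sin 195°) = (-0.9659, -0.2588); from cell (5,5)
  next x-line at t=0.6833, next y-line at t=2.4341; Δt_x=1.0353, Δt_y=3.8637
    x: enter (4,5) at t=0.6833
    x: enter (3,5) at t=1.7186
    y: enter (3,4) at t=2.4341
    x: enter (2,4) at t=2.7538 ← occupied
  → r_4 = 2.7538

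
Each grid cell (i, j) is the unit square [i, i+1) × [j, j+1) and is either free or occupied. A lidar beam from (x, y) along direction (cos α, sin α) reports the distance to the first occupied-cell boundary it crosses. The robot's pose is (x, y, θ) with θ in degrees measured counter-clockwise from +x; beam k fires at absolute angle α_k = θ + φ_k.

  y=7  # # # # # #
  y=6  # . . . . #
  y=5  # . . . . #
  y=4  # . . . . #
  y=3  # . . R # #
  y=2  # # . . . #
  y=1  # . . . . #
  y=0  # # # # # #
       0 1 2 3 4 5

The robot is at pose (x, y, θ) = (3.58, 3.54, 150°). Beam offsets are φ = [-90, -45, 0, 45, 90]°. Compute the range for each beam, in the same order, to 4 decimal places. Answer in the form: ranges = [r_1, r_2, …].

beam 1: φ=-90°, α=60°
  direction (0.5000, 0.8660); cell (3,3); t to first gridline: x 0.8400, y 0.5312 (then +2.0000 / +1.1547)
    (3,4) via y @ 0.5312
    (4,4) via x @ 0.8400
    (4,5) via y @ 1.6859
    (5,5) via x @ 2.8400  # hit
  → r_1 = 2.8400
beam 2: φ=-45°, α=105°
  direction (-0.2588, 0.9659); cell (3,3); t to first gridline: x 2.2409, y 0.4762 (then +3.8637 / +1.0353)
    (3,4) via y @ 0.4762
    (3,5) via y @ 1.5115
    (2,5) via x @ 2.2409
    (2,6) via y @ 2.5468
    (2,7) via y @ 3.5821  # hit
  → r_2 = 3.5821
beam 3: φ=0°, α=150°
  direction (-0.8660, 0.5000); cell (3,3); t to first gridline: x 0.6697, y 0.9200 (then +1.1547 / +2.0000)
    (2,3) via x @ 0.6697
    (2,4) via y @ 0.9200
    (1,4) via x @ 1.8244
    (1,5) via y @ 2.9200
    (0,5) via x @ 2.9791  # hit
  → r_3 = 2.9791
beam 4: φ=45°, α=195°
  direction (-0.9659, -0.2588); cell (3,3); t to first gridline: x 0.6005, y 2.0864 (then +1.0353 / +3.8637)
    (2,3) via x @ 0.6005
    (1,3) via x @ 1.6357
    (1,2) via y @ 2.0864  # hit
  → r_4 = 2.0864
beam 5: φ=90°, α=240°
  direction (-0.5000, -0.8660); cell (3,3); t to first gridline: x 1.1600, y 0.6235 (then +2.0000 / +1.1547)
    (3,2) via y @ 0.6235
    (2,2) via x @ 1.1600
    (2,1) via y @ 1.7782
    (2,0) via y @ 2.9329  # hit
  → r_5 = 2.9329

ranges = [2.8400, 3.5821, 2.9791, 2.0864, 2.9329]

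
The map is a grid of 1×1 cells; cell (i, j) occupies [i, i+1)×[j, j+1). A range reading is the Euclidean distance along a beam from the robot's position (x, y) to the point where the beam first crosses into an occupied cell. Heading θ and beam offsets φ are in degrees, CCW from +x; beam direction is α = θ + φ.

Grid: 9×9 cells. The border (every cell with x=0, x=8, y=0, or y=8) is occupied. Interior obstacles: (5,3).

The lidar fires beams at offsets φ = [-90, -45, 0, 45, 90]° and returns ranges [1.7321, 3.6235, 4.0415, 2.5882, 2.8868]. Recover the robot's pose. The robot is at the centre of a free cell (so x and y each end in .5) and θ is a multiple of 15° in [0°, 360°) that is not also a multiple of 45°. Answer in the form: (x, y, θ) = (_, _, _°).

Enumerate (i+0.5, j+0.5, θ) over the 48 free cells and 16 admissible headings. For each, cast all 5 beams and compare to the given ranges.
  (1.5, 5.5, 240°): beam 1 = 0.5774 ≠ 1.7321 ✗
  (3.5, 4.5, 345°): beam 1 = 3.6235 ≠ 1.7321 ✗
  (7.5, 2.5, 60°): beam 1 = 0.5774 ≠ 1.7321 ✗
  …
  (4.5, 5.5, 30°): r_1=1.7321, r_2=3.6235, r_3=4.0415, r_4=2.5882, r_5=2.8868 — all match ✓
Only this pose fits every beam.

(x, y, θ) = (4.5, 5.5, 30°)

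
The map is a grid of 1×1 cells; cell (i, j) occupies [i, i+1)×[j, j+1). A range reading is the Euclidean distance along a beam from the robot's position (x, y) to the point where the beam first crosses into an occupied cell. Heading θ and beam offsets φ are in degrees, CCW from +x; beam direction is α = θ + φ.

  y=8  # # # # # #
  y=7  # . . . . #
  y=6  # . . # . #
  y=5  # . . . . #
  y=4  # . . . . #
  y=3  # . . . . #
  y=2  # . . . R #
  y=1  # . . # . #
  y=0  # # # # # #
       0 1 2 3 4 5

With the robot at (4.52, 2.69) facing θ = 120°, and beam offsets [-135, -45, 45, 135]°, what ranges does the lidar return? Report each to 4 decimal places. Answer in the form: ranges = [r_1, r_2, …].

beam 1: φ=-135°, α=345°
  d=(0.9659,-0.2588)  start (4,2)  tX=0.4969 tY=2.6660  stride 1/|dx|=1.0353 1/|dy|=3.8637
    cross x-line → (5,2), t=0.4969 (wall)
  → r_1 = 0.4969
beam 2: φ=-45°, α=75°
  d=(0.2588,0.9659)  start (4,2)  tX=1.8546 tY=0.3209  stride 1/|dx|=3.8637 1/|dy|=1.0353
    cross y-line → (4,3), t=0.3209
    cross y-line → (4,4), t=1.3562
    cross x-line → (5,4), t=1.8546 (wall)
  → r_2 = 1.8546
beam 3: φ=45°, α=165°
  d=(-0.9659,0.2588)  start (4,2)  tX=0.5383 tY=1.1977  stride 1/|dx|=1.0353 1/|dy|=3.8637
    cross x-line → (3,2), t=0.5383
    cross y-line → (3,3), t=1.1977
    cross x-line → (2,3), t=1.5736
    cross x-line → (1,3), t=2.6089
    cross x-line → (0,3), t=3.6442 (wall)
  → r_3 = 3.6442
beam 4: φ=135°, α=255°
  d=(-0.2588,-0.9659)  start (4,2)  tX=2.0091 tY=0.7143  stride 1/|dx|=3.8637 1/|dy|=1.0353
    cross y-line → (4,1), t=0.7143
    cross y-line → (4,0), t=1.7496 (wall)
  → r_4 = 1.7496

ranges = [0.4969, 1.8546, 3.6442, 1.7496]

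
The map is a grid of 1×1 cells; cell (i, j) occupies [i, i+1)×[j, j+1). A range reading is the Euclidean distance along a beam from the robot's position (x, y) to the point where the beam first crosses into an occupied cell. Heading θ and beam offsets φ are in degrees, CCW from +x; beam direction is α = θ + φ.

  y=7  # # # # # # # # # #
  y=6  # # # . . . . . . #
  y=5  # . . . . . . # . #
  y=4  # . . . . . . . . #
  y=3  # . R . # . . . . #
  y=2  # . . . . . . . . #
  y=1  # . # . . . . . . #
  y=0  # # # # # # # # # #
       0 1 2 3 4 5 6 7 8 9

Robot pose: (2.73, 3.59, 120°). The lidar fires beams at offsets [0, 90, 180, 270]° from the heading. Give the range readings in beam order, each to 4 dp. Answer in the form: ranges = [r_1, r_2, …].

ranges = [2.7828, 1.9976, 2.9907, 6.8200]

beam 1: φ=0°, α=120°
  d=(-0.5000,0.8660)  start (2,3)  tX=1.4600 tY=0.4734  stride 1/|dx|=2.0000 1/|dy|=1.1547
    cross y-line → (2,4), t=0.4734
    cross x-line → (1,4), t=1.4600
    cross y-line → (1,5), t=1.6281
    cross y-line → (1,6), t=2.7828 (wall)
  → r_1 = 2.7828
beam 2: φ=90°, α=210°
  d=(-0.8660,-0.5000)  start (2,3)  tX=0.8429 tY=1.1800  stride 1/|dx|=1.1547 1/|dy|=2.0000
    cross x-line → (1,3), t=0.8429
    cross y-line → (1,2), t=1.1800
    cross x-line → (0,2), t=1.9976 (wall)
  → r_2 = 1.9976
beam 3: φ=180°, α=300°
  d=(0.5000,-0.8660)  start (2,3)  tX=0.5400 tY=0.6813  stride 1/|dx|=2.0000 1/|dy|=1.1547
    cross x-line → (3,3), t=0.5400
    cross y-line → (3,2), t=0.6813
    cross y-line → (3,1), t=1.8360
    cross x-line → (4,1), t=2.5400
    cross y-line → (4,0), t=2.9907 (wall)
  → r_3 = 2.9907
beam 4: φ=270°, α=30°
  d=(0.8660,0.5000)  start (2,3)  tX=0.3118 tY=0.8200  stride 1/|dx|=1.1547 1/|dy|=2.0000
    cross x-line → (3,3), t=0.3118
    cross y-line → (3,4), t=0.8200
    cross x-line → (4,4), t=1.4665
    cross x-line → (5,4), t=2.6212
    cross y-line → (5,5), t=2.8200
    cross x-line → (6,5), t=3.7759
    cross y-line → (6,6), t=4.8200
    cross x-line → (7,6), t=4.9306
    cross x-line → (8,6), t=6.0853
    cross y-line → (8,7), t=6.8200 (wall)
  → r_4 = 6.8200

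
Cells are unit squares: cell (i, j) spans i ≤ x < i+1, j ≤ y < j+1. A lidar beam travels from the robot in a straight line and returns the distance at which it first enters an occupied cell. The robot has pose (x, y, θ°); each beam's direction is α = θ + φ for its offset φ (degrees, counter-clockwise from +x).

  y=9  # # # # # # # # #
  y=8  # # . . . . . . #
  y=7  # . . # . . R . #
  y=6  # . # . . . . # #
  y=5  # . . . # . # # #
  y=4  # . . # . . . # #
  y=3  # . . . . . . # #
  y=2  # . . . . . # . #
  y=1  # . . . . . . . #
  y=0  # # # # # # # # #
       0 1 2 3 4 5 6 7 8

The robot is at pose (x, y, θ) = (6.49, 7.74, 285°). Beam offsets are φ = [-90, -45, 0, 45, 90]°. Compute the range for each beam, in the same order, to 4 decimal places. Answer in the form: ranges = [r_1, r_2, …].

ranges = [2.5778, 2.9800, 1.8014, 1.4800, 1.5633]

beam 1: φ=-90°, α=195°
  dir = (cos 195°, sin 195°) = (-0.9659, -0.2588); from cell (6,7)
  next x-line at t=0.5073, next y-line at t=2.8591; Δt_x=1.0353, Δt_y=3.8637
    x: enter (5,7) at t=0.5073
    x: enter (4,7) at t=1.5426
    x: enter (3,7) at t=2.5778 ← occupied
  → r_1 = 2.5778
beam 2: φ=-45°, α=240°
  dir = (cos 240°, sin 240°) = (-0.5000, -0.8660); from cell (6,7)
  next x-line at t=0.9800, next y-line at t=0.8545; Δt_x=2.0000, Δt_y=1.1547
    y: enter (6,6) at t=0.8545
    x: enter (5,6) at t=0.9800
    y: enter (5,5) at t=2.0092
    x: enter (4,5) at t=2.9800 ← occupied
  → r_2 = 2.9800
beam 3: φ=0°, α=285°
  dir = (cos 285°, sin 285°) = (0.2588, -0.9659); from cell (6,7)
  next x-line at t=1.9705, next y-line at t=0.7661; Δt_x=3.8637, Δt_y=1.0353
    y: enter (6,6) at t=0.7661
    y: enter (6,5) at t=1.8014 ← occupied
  → r_3 = 1.8014
beam 4: φ=45°, α=330°
  dir = (cos 330°, sin 330°) = (0.8660, -0.5000); from cell (6,7)
  next x-line at t=0.5889, next y-line at t=1.4800; Δt_x=1.1547, Δt_y=2.0000
    x: enter (7,7) at t=0.5889
    y: enter (7,6) at t=1.4800 ← occupied
  → r_4 = 1.4800
beam 5: φ=90°, α=15°
  dir = (cos 15°, sin 15°) = (0.9659, 0.2588); from cell (6,7)
  next x-line at t=0.5280, next y-line at t=1.0046; Δt_x=1.0353, Δt_y=3.8637
    x: enter (7,7) at t=0.5280
    y: enter (7,8) at t=1.0046
    x: enter (8,8) at t=1.5633 ← occupied
  → r_5 = 1.5633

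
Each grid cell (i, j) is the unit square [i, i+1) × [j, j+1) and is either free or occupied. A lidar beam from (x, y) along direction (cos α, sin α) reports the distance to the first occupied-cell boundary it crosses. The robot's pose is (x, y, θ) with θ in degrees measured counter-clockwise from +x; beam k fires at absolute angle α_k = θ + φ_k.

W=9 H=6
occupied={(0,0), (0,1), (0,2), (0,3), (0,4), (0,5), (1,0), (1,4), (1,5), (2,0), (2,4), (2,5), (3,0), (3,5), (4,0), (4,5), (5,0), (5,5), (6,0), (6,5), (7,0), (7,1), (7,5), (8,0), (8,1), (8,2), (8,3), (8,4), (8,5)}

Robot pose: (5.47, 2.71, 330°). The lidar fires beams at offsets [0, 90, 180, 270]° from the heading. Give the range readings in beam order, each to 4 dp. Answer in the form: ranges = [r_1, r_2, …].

ranges = [1.7667, 2.6443, 2.8521, 1.9745]

beam 1: φ=0°, α=330°
  dir = (cos 330°, sin 330°) = (0.8660, -0.5000); from cell (5,2)
  next x-line at t=0.6120, next y-line at t=1.4200; Δt_x=1.1547, Δt_y=2.0000
    x: enter (6,2) at t=0.6120
    y: enter (6,1) at t=1.4200
    x: enter (7,1) at t=1.7667 ← occupied
  → r_1 = 1.7667
beam 2: φ=90°, α=60°
  dir = (cos 60°, sin 60°) = (0.5000, 0.8660); from cell (5,2)
  next x-line at t=1.0600, next y-line at t=0.3349; Δt_x=2.0000, Δt_y=1.1547
    y: enter (5,3) at t=0.3349
    x: enter (6,3) at t=1.0600
    y: enter (6,4) at t=1.4896
    y: enter (6,5) at t=2.6443 ← occupied
  → r_2 = 2.6443
beam 3: φ=180°, α=150°
  dir = (cos 150°, sin 150°) = (-0.8660, 0.5000); from cell (5,2)
  next x-line at t=0.5427, next y-line at t=0.5800; Δt_x=1.1547, Δt_y=2.0000
    x: enter (4,2) at t=0.5427
    y: enter (4,3) at t=0.5800
    x: enter (3,3) at t=1.6974
    y: enter (3,4) at t=2.5800
    x: enter (2,4) at t=2.8521 ← occupied
  → r_3 = 2.8521
beam 4: φ=270°, α=240°
  dir = (cos 240°, sin 240°) = (-0.5000, -0.8660); from cell (5,2)
  next x-line at t=0.9400, next y-line at t=0.8198; Δt_x=2.0000, Δt_y=1.1547
    y: enter (5,1) at t=0.8198
    x: enter (4,1) at t=0.9400
    y: enter (4,0) at t=1.9745 ← occupied
  → r_4 = 1.9745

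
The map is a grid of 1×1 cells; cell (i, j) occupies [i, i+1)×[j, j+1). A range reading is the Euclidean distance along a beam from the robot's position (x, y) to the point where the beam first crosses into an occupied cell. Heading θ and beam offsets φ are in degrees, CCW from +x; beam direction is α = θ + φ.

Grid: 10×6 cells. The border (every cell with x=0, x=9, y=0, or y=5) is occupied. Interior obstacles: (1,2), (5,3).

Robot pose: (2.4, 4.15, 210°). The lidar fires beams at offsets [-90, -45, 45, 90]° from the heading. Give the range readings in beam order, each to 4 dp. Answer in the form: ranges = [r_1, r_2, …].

ranges = [0.9815, 1.4494, 1.5455, 3.6373]

beam 1: φ=-90°, α=120°
  d=(-0.5000,0.8660)  start (2,4)  tX=0.8000 tY=0.9815  stride 1/|dx|=2.0000 1/|dy|=1.1547
    cross x-line → (1,4), t=0.8000
    cross y-line → (1,5), t=0.9815 (wall)
  → r_1 = 0.9815
beam 2: φ=-45°, α=165°
  d=(-0.9659,0.2588)  start (2,4)  tX=0.4141 tY=3.2841  stride 1/|dx|=1.0353 1/|dy|=3.8637
    cross x-line → (1,4), t=0.4141
    cross x-line → (0,4), t=1.4494 (wall)
  → r_2 = 1.4494
beam 3: φ=45°, α=255°
  d=(-0.2588,-0.9659)  start (2,4)  tX=1.5455 tY=0.1553  stride 1/|dx|=3.8637 1/|dy|=1.0353
    cross y-line → (2,3), t=0.1553
    cross y-line → (2,2), t=1.1906
    cross x-line → (1,2), t=1.5455 (wall)
  → r_3 = 1.5455
beam 4: φ=90°, α=300°
  d=(0.5000,-0.8660)  start (2,4)  tX=1.2000 tY=0.1732  stride 1/|dx|=2.0000 1/|dy|=1.1547
    cross y-line → (2,3), t=0.1732
    cross x-line → (3,3), t=1.2000
    cross y-line → (3,2), t=1.3279
    cross y-line → (3,1), t=2.4826
    cross x-line → (4,1), t=3.2000
    cross y-line → (4,0), t=3.6373 (wall)
  → r_4 = 3.6373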